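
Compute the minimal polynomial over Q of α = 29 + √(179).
m_α(x) = x^2 - 58x + 662

From α - 29 = √(179), squaring gives (α - 29)^2 = 179, i.e. α^2 - 58α + 841 = 179, so α^2 - 58α + 662 = 0. The discriminant of x^2 - 58x + 662 is (-58)^2 - 4·(662) = 3364 - 2648 = 716, and 4·(179) is not a perfect square in Q since 179 is squarefree and ≠ 1. Hence x^2 - 58x + 662 is irreducible over Q and is the minimal polynomial of α.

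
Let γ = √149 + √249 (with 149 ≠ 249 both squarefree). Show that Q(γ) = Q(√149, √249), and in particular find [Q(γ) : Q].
[Q(γ) : Q] = 4 (equivalently, Q(γ) = Q(√149, √249))

Obviously Q(γ) ⊆ Q(√149, √249), and [Q(√149, √249):Q] = 4 (since 149, 249 are distinct squarefree integers > 1 with 37101 not a perfect square). To show equality we compute the minimal polynomial of γ. From γ = √149 + √249: γ^2 = 149 + 2√(37101) + 249 = 398 + 2√(37101), so γ^2 - 398 = 2√(37101); squaring, (γ^2 - 398)^2 = 4·37101, i.e. γ^4 - 796γ^2 + 158404 - 148404 = 0, i.e. γ^4 - 796γ^2 + 10000 = 0. So γ is a root of x^4 - 796x^2 + 10000. This polynomial is irreducible over Q: it has no rational root (each ±√149 ± √249 is irrational), and any factorization into two quadratics over Q would force √(37101) ∈ Q (pairing opposite roots) or √149, √249 ∈ Q (other pairings), all impossible. Hence [Q(γ):Q] = 4 = [Q(√149, √249):Q], so Q(γ) = Q(√149, √249).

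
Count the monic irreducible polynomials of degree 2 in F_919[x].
There are 421821 monic irreducible polynomials of degree 2 over F_919

Each element of F_{919^2} that lies in no proper subfield is a root of exactly one monic irreducible of degree 2 over F_919, and each such polynomial has 2 distinct roots in F_{919^2}. By Möbius inversion the count is N_919(2) = (1/2) Σ_{d|2} μ(2/d) · 919^d = (1/2)(μ(2)·919^1 + μ(1)·919^2) = 843642/2 = 421821.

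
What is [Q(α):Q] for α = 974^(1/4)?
[Q(α):Q] = 4

α is a root of x^4 - 974. By Eisenstein's criterion at the prime p = 2 (which divides the constant term 974 but p^2 = 4 does not, since 974 is squarefree), x^4 - 974 is irreducible over Q. Hence [Q(α):Q] = 4.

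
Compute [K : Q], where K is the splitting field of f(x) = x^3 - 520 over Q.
[K : Q] = 6

The roots of x^3 - 520 are ∛520, ω∛520, ω^2∛520 where ω = e^(2πi/3) is a primitive cube root of unity, so K = Q(∛520, ω). Now [Q(∛520):Q] = 3 (since 520 is not a perfect cube, x^3 - 520 is irreducible) and [Q(ω):Q] = 2. Both 2 and 3 divide [K:Q], and [K:Q] ≤ 3·2 = 6, so [K:Q] = 6. (Equivalently: Q(∛520) ⊂ R but ω ∉ R, so [K : Q(∛520)] = 2.)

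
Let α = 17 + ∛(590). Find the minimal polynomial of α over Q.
m_α(x) = x^3 - 51x^2 + 867x - 5503

Set β = α - 17 = ∛(590), so β^3 = 590. Then (α - 17)^3 - 590 = 0, i.e. α is a root of g(x) = (x - 17)^3 - 590 = x^3 - 51x^2 + 867x - 5503. Since g(x) = h(x - 17) where h(x) = x^3 - 590, and h is irreducible over Q (because 590 is not a perfect cube, so h has no rational root, and a monic cubic with no rational root is irreducible), g is also irreducible (irreducibility is preserved under the substitution x → x - 17). Hence m_α(x) = x^3 - 51x^2 + 867x - 5503.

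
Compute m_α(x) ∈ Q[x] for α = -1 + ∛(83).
m_α(x) = x^3 + 3x^2 + 3x - 82

Set β = α + 1 = ∛(83), so β^3 = 83. Then (α + 1)^3 - 83 = 0, i.e. α is a root of g(x) = (x + 1)^3 - 83 = x^3 + 3x^2 + 3x - 82. Since g(x) = h(x + 1) where h(x) = x^3 - 83, and h is irreducible over Q (because 83 is not a perfect cube, so h has no rational root, and a monic cubic with no rational root is irreducible), g is also irreducible (irreducibility is preserved under the substitution x → x + 1). Hence m_α(x) = x^3 + 3x^2 + 3x - 82.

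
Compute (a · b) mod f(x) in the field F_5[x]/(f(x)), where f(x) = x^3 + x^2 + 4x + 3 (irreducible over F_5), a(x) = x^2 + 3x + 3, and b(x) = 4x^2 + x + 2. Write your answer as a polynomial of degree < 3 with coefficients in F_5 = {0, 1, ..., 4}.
a · b ≡ 2x^2 + x + 4 (mod f(x))

Multiply in F_5[x]: a(x)·b(x) = (x^2 + 3x + 3)·(4x^2 + x + 2) = 4x^4 + 3x^3 + 2x^2 + 4x + 1. This has degree ≥ 3, so divide by f(x) over F_5: 4x^4 + 3x^3 + 2x^2 + 4x + 1 = (4x + 4)·(x^3 + x^2 + 4x + 3) + (2x^2 + x + 4). Hence a·b ≡ 2x^2 + x + 4 (mod f). (F_5[x]/(f) is a field with 5^3 = 125 elements since f is irreducible of degree 3.)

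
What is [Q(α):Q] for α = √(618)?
[Q(α):Q] = 2

[Q(α):Q] equals the degree of the minimal polynomial of α. Here α^2 = 618 and x^2 - 618 is irreducible (d = 618 is squarefree, ≠ 1, hence not a square), so deg(m_α) = 2. Thus [Q(α):Q] = 2.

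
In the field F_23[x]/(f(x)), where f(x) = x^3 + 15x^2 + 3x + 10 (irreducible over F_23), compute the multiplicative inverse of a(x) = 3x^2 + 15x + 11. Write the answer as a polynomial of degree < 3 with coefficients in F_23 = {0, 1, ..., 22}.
a(x)^(-1) ≡ 2x^2 + 12x + 18 (mod f(x))

Since f is irreducible over F_23, F_23[x]/(f) is a field and a(x) ≠ 0 has an inverse. Apply the extended Euclidean algorithm to f(x) and a(x) in F_23[x]: f(x) = (8x + 11)·a(x) + (3x + 4);  a(x) = (x + 19)·(3x + 4) + (4). The last nonzero remainder is the constant 4 = gcd(f, a) in F_23. Back-substituting through the division chain expresses 4 = s(x)·a(x) + t(x)·f(x) with s(x) ≡ 8x^2 + 2x + 3 (mod f), so (8x^2 + 2x + 3)·a(x) ≡ 4 (mod f). Multiplying by 4^(-1) ≡ 6 in F_23 gives a(x)^(-1) ≡ 6·(8x^2 + 2x + 3) ≡ 2x^2 + 12x + 18 (mod f). Check: (3x^2 + 15x + 11)·(2x^2 + 12x + 18) = 6x^4 + 20x^3 + 3x^2 + 11x + 14 ≡ 1 (mod x^3 + 15x^2 + 3x + 10).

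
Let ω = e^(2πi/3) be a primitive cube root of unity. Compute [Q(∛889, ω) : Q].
[Q(∛889, ω) : Q] = 6

[Q(∛889):Q] = 3 (min poly x^3 - 889, irreducible since 889 is not a perfect cube). [Q(ω):Q] = 2 (min poly x^2 + x + 1). Since Q(∛889) ⊂ R and ω ∉ R, we have ω ∉ Q(∛889), so x^2 + x + 1 remains irreducible over Q(∛889) and [Q(∛889, ω) : Q(∛889)] = 2. By the tower law, [Q(∛889, ω) : Q] = 3 · 2 = 6. (In fact Q(∛889, ω) is the splitting field of x^3 - 889 over Q.)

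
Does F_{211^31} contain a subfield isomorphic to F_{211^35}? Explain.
No: F_{211^35} is not a subfield of F_{211^31}

F_{p^m} embeds in F_{p^n} iff m | n. Here 35 ∤ 31 (since 31 = 0·35 + 31 with remainder 31 ≠ 0), so F_{211^35} is not a subfield of F_{211^31}. Equivalently: if it were, the tower law would give 35 = [F_{211^35}:F_211] dividing [F_{211^31}:F_211] = 31, contradiction.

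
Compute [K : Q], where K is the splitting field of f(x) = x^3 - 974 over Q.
[K : Q] = 6

The roots of x^3 - 974 are ∛974, ω∛974, ω^2∛974 where ω = e^(2πi/3) is a primitive cube root of unity, so K = Q(∛974, ω). Now [Q(∛974):Q] = 3 (since 974 is not a perfect cube, x^3 - 974 is irreducible) and [Q(ω):Q] = 2. Both 2 and 3 divide [K:Q], and [K:Q] ≤ 3·2 = 6, so [K:Q] = 6. (Equivalently: Q(∛974) ⊂ R but ω ∉ R, so [K : Q(∛974)] = 2.)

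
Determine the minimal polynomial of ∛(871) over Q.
m_α(x) = x^3 - 871

α satisfies α^3 = 871, so x^3 - 871 annihilates α. By the rational root test, a rational root p/q (in lowest terms) of x^3 - 871 would satisfy p^3 = 871 q^3, forcing q = 1 and p^3 = 871; but 871 is not a perfect cube, contradiction. A monic cubic over Q with no rational root is irreducible (any nontrivial factorization would include a linear factor). Hence x^3 - 871 is the minimal polynomial of α, and in particular [Q(α):Q] = 3.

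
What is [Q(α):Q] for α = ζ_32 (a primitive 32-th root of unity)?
[Q(α):Q] = 16

The minimal polynomial of ζ_32 over Q is the 32-th cyclotomic polynomial Φ_32(x), which is irreducible over Q and has degree φ(32) = 16. Hence [Q(α):Q] = φ(32) = 16.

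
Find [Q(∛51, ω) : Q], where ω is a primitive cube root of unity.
[Q(∛51, ω) : Q] = 6

[Q(∛51):Q] = 3 (min poly x^3 - 51, irreducible since 51 is not a perfect cube). [Q(ω):Q] = 2 (min poly x^2 + x + 1). Since Q(∛51) ⊂ R and ω ∉ R, we have ω ∉ Q(∛51), so x^2 + x + 1 remains irreducible over Q(∛51) and [Q(∛51, ω) : Q(∛51)] = 2. By the tower law, [Q(∛51, ω) : Q] = 3 · 2 = 6. (In fact Q(∛51, ω) is the splitting field of x^3 - 51 over Q.)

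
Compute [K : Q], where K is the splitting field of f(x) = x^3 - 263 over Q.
[K : Q] = 6

The roots of x^3 - 263 are ∛263, ω∛263, ω^2∛263 where ω = e^(2πi/3) is a primitive cube root of unity, so K = Q(∛263, ω). Now [Q(∛263):Q] = 3 (since 263 is not a perfect cube, x^3 - 263 is irreducible) and [Q(ω):Q] = 2. Both 2 and 3 divide [K:Q], and [K:Q] ≤ 3·2 = 6, so [K:Q] = 6. (Equivalently: Q(∛263) ⊂ R but ω ∉ R, so [K : Q(∛263)] = 2.)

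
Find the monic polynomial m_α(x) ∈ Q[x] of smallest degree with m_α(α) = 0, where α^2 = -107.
m_α(x) = x^2 + 107

α satisfies α^2 + 107 = 0, so x^2 + 107 annihilates α. Since d = -107 is squarefree and ≠ 1, it is not a perfect square in Q, so x^2 + 107 has no rational root and is therefore irreducible over Q (a degree-2 polynomial over a field is irreducible iff it has no root). Hence m_α(x) = x^2 + 107.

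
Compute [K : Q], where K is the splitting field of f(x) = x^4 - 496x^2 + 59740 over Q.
[K : Q] = 4

Solving the quadratic in x^2: x^2 = (496 ± √(496^2 - 4·59740))/2 = (496 ± √7056)/2 = (496 ± 84)/2, giving x^2 = 290 or x^2 = 206. So f(x) = (x^2 - 290)(x^2 - 206) and the roots of f are ±√290, ±√206. Hence the splitting field is K = Q(√290, √206). Since 290 and 206 are distinct squarefree integers > 1, their product 59740 is not a perfect square, so √206 ∉ Q(√290). By the tower law [K:Q] = [Q(√290,√206):Q(√290)] · [Q(√290):Q] = 2 · 2 = 4.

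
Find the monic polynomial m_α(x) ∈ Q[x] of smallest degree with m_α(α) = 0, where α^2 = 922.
m_α(x) = x^2 - 922

α satisfies α^2 - 922 = 0, so x^2 - 922 annihilates α. Since d = 922 is squarefree and ≠ 1, it is not a perfect square in Q, so x^2 - 922 has no rational root and is therefore irreducible over Q (a degree-2 polynomial over a field is irreducible iff it has no root). Hence m_α(x) = x^2 - 922.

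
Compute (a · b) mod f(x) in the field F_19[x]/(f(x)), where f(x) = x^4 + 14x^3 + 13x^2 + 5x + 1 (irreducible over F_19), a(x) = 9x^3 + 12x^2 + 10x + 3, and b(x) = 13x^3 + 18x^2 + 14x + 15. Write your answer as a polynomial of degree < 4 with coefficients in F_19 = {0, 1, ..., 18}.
a · b ≡ 18x^3 + 8x^2 + 9x + 18 (mod f(x))

Multiply in F_19[x]: a(x)·b(x) = (9x^3 + 12x^2 + 10x + 3)·(13x^3 + 18x^2 + 14x + 15) = 3x^6 + 14x^5 + 16x^4 + 9x^3 + 13x^2 + 2x + 7. This has degree ≥ 4, so divide by f(x) over F_19: 3x^6 + 14x^5 + 16x^4 + 9x^3 + 13x^2 + 2x + 7 = (3x^2 + 10x + 8)·(x^4 + 14x^3 + 13x^2 + 5x + 1) + (18x^3 + 8x^2 + 9x + 18). Hence a·b ≡ 18x^3 + 8x^2 + 9x + 18 (mod f). (F_19[x]/(f) is a field with 19^4 = 130321 elements since f is irreducible of degree 4.)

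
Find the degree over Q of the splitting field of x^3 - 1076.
[K : Q] = 6

The roots of x^3 - 1076 are ∛1076, ω∛1076, ω^2∛1076 where ω = e^(2πi/3) is a primitive cube root of unity, so K = Q(∛1076, ω). Now [Q(∛1076):Q] = 3 (since 1076 is not a perfect cube, x^3 - 1076 is irreducible) and [Q(ω):Q] = 2. Both 2 and 3 divide [K:Q], and [K:Q] ≤ 3·2 = 6, so [K:Q] = 6. (Equivalently: Q(∛1076) ⊂ R but ω ∉ R, so [K : Q(∛1076)] = 2.)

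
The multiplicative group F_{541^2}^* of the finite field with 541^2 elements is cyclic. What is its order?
|F_{541^2}^*| = 292680

F_{541^2} has 541^2 = 292681 elements; its multiplicative group consists of all nonzero elements, so |F_{541^2}^*| = 292681 - 1 = 292680. (It is cyclic since any finite subgroup of the multiplicative group of a field is cyclic.)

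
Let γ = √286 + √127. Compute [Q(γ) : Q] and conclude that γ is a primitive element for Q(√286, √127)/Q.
[Q(γ) : Q] = 4 (equivalently, Q(γ) = Q(√286, √127))

Obviously Q(γ) ⊆ Q(√286, √127), and [Q(√286, √127):Q] = 4 (since 286, 127 are distinct squarefree integers > 1 with 36322 not a perfect square). To show equality we compute the minimal polynomial of γ. From γ = √286 + √127: γ^2 = 286 + 2√(36322) + 127 = 413 + 2√(36322), so γ^2 - 413 = 2√(36322); squaring, (γ^2 - 413)^2 = 4·36322, i.e. γ^4 - 826γ^2 + 170569 - 145288 = 0, i.e. γ^4 - 826γ^2 + 25281 = 0. So γ is a root of x^4 - 826x^2 + 25281. This polynomial is irreducible over Q: it has no rational root (each ±√286 ± √127 is irrational), and any factorization into two quadratics over Q would force √(36322) ∈ Q (pairing opposite roots) or √286, √127 ∈ Q (other pairings), all impossible. Hence [Q(γ):Q] = 4 = [Q(√286, √127):Q], so Q(γ) = Q(√286, √127).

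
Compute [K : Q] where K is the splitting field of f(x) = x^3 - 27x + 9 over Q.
[K : Q] = 6

By the rational root test, any rational root of the monic integer polynomial f(x) = x^3 - 27x + 9 must be an integer dividing the constant term 9, i.e. one of ±{1, 3, 9}. Evaluating: f(1) = -17, f(-1) = 35, f(3) = -45, f(-3) = 63, f(9) = 495, f(-9) = -477; none is 0, so f has no rational root and is therefore irreducible over Q (a cubic with no linear factor over a field is irreducible). For an irreducible cubic, the Galois group is A_3 or S_3 according as the discriminant disc(f) = -4a^3 - 27b^2 = -4·(-27)^3 - 27·(9)^2 = 76545 is or is not a square in Q. Here disc(f) = 76545 is not a perfect square in Q, so the Galois group of f over Q is not contained in A_3 and must be all of S_3. The splitting field has degree |S_3| = 6 over Q, so [K : Q] = 6.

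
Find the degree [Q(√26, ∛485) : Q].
[Q(√26, ∛485) : Q] = 6

Let L = Q(√26, ∛485). Since Q(√26) ⊂ L and [Q(√26):Q] = 2, the tower law gives 2 | [L:Q]. Likewise Q(∛485) ⊂ L with [Q(∛485):Q] = 3 (because 485 is not a perfect cube), so 3 | [L:Q]. As gcd(2,3) = 1, [L:Q] is divisible by 6. Conversely L is generated over Q by √26 and ∛485, so [L:Q] ≤ 2·3 = 6. Therefore [Q(√26, ∛485) : Q] = 6.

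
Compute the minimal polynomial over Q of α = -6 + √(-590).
m_α(x) = x^2 + 12x + 626

From α + 6 = √(-590), squaring gives (α + 6)^2 = -590, i.e. α^2 + 12α + 36 = -590, so α^2 + 12α + 626 = 0. The discriminant of x^2 + 12x + 626 is (12)^2 - 4·(626) = 144 - 2504 = -2360, and 4·(-590) is not a perfect square in Q since -590 is squarefree and ≠ 1. Hence x^2 + 12x + 626 is irreducible over Q and is the minimal polynomial of α.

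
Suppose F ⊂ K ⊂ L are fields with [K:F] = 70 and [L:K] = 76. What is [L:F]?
[L:F] = 5320

The tower law says that for any tower of field extensions F ⊂ K ⊂ L with finite degrees, [L:F] = [L:K] · [K:F]. Here this gives [L:F] = 76 · 70 = 5320.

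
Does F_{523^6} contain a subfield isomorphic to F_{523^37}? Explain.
No: F_{523^37} is not a subfield of F_{523^6}

F_{p^m} embeds in F_{p^n} iff m | n. Here 37 ∤ 6 (since 6 = 0·37 + 6 with remainder 6 ≠ 0), so F_{523^37} is not a subfield of F_{523^6}. Equivalently: if it were, the tower law would give 37 = [F_{523^37}:F_523] dividing [F_{523^6}:F_523] = 6, contradiction.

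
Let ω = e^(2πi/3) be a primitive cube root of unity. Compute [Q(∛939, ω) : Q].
[Q(∛939, ω) : Q] = 6

[Q(∛939):Q] = 3 (min poly x^3 - 939, irreducible since 939 is not a perfect cube). [Q(ω):Q] = 2 (min poly x^2 + x + 1). Since Q(∛939) ⊂ R and ω ∉ R, we have ω ∉ Q(∛939), so x^2 + x + 1 remains irreducible over Q(∛939) and [Q(∛939, ω) : Q(∛939)] = 2. By the tower law, [Q(∛939, ω) : Q] = 3 · 2 = 6. (In fact Q(∛939, ω) is the splitting field of x^3 - 939 over Q.)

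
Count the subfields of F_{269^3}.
F_{269^3} has 2 subfields

The subfields of F_{p^n} are exactly the fields F_{p^d} for d | n (each is the fixed field of the unique index-d subgroup of Gal(F_{p^n}/F_p) ≅ Z/nZ). The divisors of n = 3 are {1, 3}, giving 2 subfields: F_{269^1}, F_{269^3}.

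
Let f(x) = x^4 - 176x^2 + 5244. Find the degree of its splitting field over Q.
[K : Q] = 4

Solving the quadratic in x^2: x^2 = (176 ± √(176^2 - 4·5244))/2 = (176 ± √10000)/2 = (176 ± 100)/2, giving x^2 = 38 or x^2 = 138. So f(x) = (x^2 - 38)(x^2 - 138) and the roots of f are ±√38, ±√138. Hence the splitting field is K = Q(√38, √138). Since 38 and 138 are distinct squarefree integers > 1, their product 5244 is not a perfect square, so √138 ∉ Q(√38). By the tower law [K:Q] = [Q(√38,√138):Q(√38)] · [Q(√38):Q] = 2 · 2 = 4.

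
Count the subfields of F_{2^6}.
F_{2^6} has 4 subfields

The subfields of F_{p^n} are exactly the fields F_{p^d} for d | n (each is the fixed field of the unique index-d subgroup of Gal(F_{p^n}/F_p) ≅ Z/nZ). The divisors of n = 6 are {1, 2, 3, 6}, giving 4 subfields: F_{2^1}, F_{2^2}, F_{2^3}, F_{2^6}.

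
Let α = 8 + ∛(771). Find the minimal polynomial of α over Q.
m_α(x) = x^3 - 24x^2 + 192x - 1283

Set β = α - 8 = ∛(771), so β^3 = 771. Then (α - 8)^3 - 771 = 0, i.e. α is a root of g(x) = (x - 8)^3 - 771 = x^3 - 24x^2 + 192x - 1283. Since g(x) = h(x - 8) where h(x) = x^3 - 771, and h is irreducible over Q (because 771 is not a perfect cube, so h has no rational root, and a monic cubic with no rational root is irreducible), g is also irreducible (irreducibility is preserved under the substitution x → x - 8). Hence m_α(x) = x^3 - 24x^2 + 192x - 1283.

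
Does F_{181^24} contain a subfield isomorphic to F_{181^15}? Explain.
No: F_{181^15} is not a subfield of F_{181^24}

F_{p^m} embeds in F_{p^n} iff m | n. Here 15 ∤ 24 (since 24 = 1·15 + 9 with remainder 9 ≠ 0), so F_{181^15} is not a subfield of F_{181^24}. Equivalently: if it were, the tower law would give 15 = [F_{181^15}:F_181] dividing [F_{181^24}:F_181] = 24, contradiction.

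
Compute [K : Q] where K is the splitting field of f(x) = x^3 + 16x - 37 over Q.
[K : Q] = 6

By the rational root test, any rational root of the monic integer polynomial f(x) = x^3 + 16x - 37 must be an integer dividing the constant term -37, i.e. one of ±{1, 37}. Evaluating: f(1) = -20, f(-1) = -54, f(37) = 51208, f(-37) = -51282; none is 0, so f has no rational root and is therefore irreducible over Q (a cubic with no linear factor over a field is irreducible). For an irreducible cubic, the Galois group is A_3 or S_3 according as the discriminant disc(f) = -4a^3 - 27b^2 = -4·(16)^3 - 27·(-37)^2 = -53347 is or is not a square in Q. Here disc(f) = -53347 is not a perfect square in Q, so the Galois group of f over Q is not contained in A_3 and must be all of S_3. The splitting field has degree |S_3| = 6 over Q, so [K : Q] = 6.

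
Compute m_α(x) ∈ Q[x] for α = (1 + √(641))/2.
m_α(x) = x^2 - x - 160

From 2α - 1 = √(641), squaring gives (2α - 1)^2 = 641, i.e. 4α^2 - 4α + 1 = 641, so α^2 - α + (1 - 641)/4 = 0. Since 641 ≡ 1 (mod 4), (1 - 641)/4 = -160 ∈ Z. The polynomial x^2 - x - 160 has discriminant 1 - 4·(-160) = 641, which is not a perfect square in Q (d = 641 is squarefree and ≠ 1), so x^2 - x - 160 is irreducible over Q. It is the minimal polynomial of α.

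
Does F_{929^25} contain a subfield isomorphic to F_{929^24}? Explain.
No: F_{929^24} is not a subfield of F_{929^25}

F_{p^m} embeds in F_{p^n} iff m | n. Here 24 ∤ 25 (since 25 = 1·24 + 1 with remainder 1 ≠ 0), so F_{929^24} is not a subfield of F_{929^25}. Equivalently: if it were, the tower law would give 24 = [F_{929^24}:F_929] dividing [F_{929^25}:F_929] = 25, contradiction.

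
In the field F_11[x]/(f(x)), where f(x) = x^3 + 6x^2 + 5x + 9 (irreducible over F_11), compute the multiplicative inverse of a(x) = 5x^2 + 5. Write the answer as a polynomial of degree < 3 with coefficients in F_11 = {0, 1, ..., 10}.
a(x)^(-1) ≡ x^2 + 8x + 5 (mod f(x))

Since f is irreducible over F_11, F_11[x]/(f) is a field and a(x) ≠ 0 has an inverse. Apply the extended Euclidean algorithm to f(x) and a(x) in F_11[x]: f(x) = (9x + 10)·a(x) + (4x + 3);  a(x) = (4x + 8)·(4x + 3) + (3). The last nonzero remainder is the constant 3 = gcd(f, a) in F_11. Back-substituting through the division chain expresses 3 = s(x)·a(x) + t(x)·f(x) with s(x) ≡ 3x^2 + 2x + 4 (mod f), so (3x^2 + 2x + 4)·a(x) ≡ 3 (mod f). Multiplying by 3^(-1) ≡ 4 in F_11 gives a(x)^(-1) ≡ 4·(3x^2 + 2x + 4) ≡ x^2 + 8x + 5 (mod f). Check: (5x^2 + 5)·(x^2 + 8x + 5) = 5x^4 + 7x^3 + 8x^2 + 7x + 3 ≡ 1 (mod x^3 + 6x^2 + 5x + 9).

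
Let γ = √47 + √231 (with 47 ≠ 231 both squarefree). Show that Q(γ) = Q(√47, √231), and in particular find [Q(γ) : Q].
[Q(γ) : Q] = 4 (equivalently, Q(γ) = Q(√47, √231))

Obviously Q(γ) ⊆ Q(√47, √231), and [Q(√47, √231):Q] = 4 (since 47, 231 are distinct squarefree integers > 1 with 10857 not a perfect square). To show equality we compute the minimal polynomial of γ. From γ = √47 + √231: γ^2 = 47 + 2√(10857) + 231 = 278 + 2√(10857), so γ^2 - 278 = 2√(10857); squaring, (γ^2 - 278)^2 = 4·10857, i.e. γ^4 - 556γ^2 + 77284 - 43428 = 0, i.e. γ^4 - 556γ^2 + 33856 = 0. So γ is a root of x^4 - 556x^2 + 33856. This polynomial is irreducible over Q: it has no rational root (each ±√47 ± √231 is irrational), and any factorization into two quadratics over Q would force √(10857) ∈ Q (pairing opposite roots) or √47, √231 ∈ Q (other pairings), all impossible. Hence [Q(γ):Q] = 4 = [Q(√47, √231):Q], so Q(γ) = Q(√47, √231).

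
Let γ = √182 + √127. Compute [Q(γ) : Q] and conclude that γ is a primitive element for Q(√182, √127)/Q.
[Q(γ) : Q] = 4 (equivalently, Q(γ) = Q(√182, √127))

Obviously Q(γ) ⊆ Q(√182, √127), and [Q(√182, √127):Q] = 4 (since 182, 127 are distinct squarefree integers > 1 with 23114 not a perfect square). To show equality we compute the minimal polynomial of γ. From γ = √182 + √127: γ^2 = 182 + 2√(23114) + 127 = 309 + 2√(23114), so γ^2 - 309 = 2√(23114); squaring, (γ^2 - 309)^2 = 4·23114, i.e. γ^4 - 618γ^2 + 95481 - 92456 = 0, i.e. γ^4 - 618γ^2 + 3025 = 0. So γ is a root of x^4 - 618x^2 + 3025. This polynomial is irreducible over Q: it has no rational root (each ±√182 ± √127 is irrational), and any factorization into two quadratics over Q would force √(23114) ∈ Q (pairing opposite roots) or √182, √127 ∈ Q (other pairings), all impossible. Hence [Q(γ):Q] = 4 = [Q(√182, √127):Q], so Q(γ) = Q(√182, √127).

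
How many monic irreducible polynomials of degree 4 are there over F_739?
There are 74561900130 monic irreducible polynomials of degree 4 over F_739

Each element of F_{739^4} that lies in no proper subfield is a root of exactly one monic irreducible of degree 4 over F_739, and each such polynomial has 4 distinct roots in F_{739^4}. By Möbius inversion the count is N_739(4) = (1/4) Σ_{d|4} μ(4/d) · 739^d = (1/4)(μ(4)·739^1 + μ(2)·739^2 + μ(1)·739^4) = 298247600520/4 = 74561900130.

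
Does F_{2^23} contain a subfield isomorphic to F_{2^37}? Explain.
No: F_{2^37} is not a subfield of F_{2^23}

F_{p^m} embeds in F_{p^n} iff m | n. Here 37 ∤ 23 (since 23 = 0·37 + 23 with remainder 23 ≠ 0), so F_{2^37} is not a subfield of F_{2^23}. Equivalently: if it were, the tower law would give 37 = [F_{2^37}:F_2] dividing [F_{2^23}:F_2] = 23, contradiction.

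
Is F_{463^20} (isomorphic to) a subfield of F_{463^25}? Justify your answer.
No: F_{463^20} is not a subfield of F_{463^25}

F_{p^m} embeds in F_{p^n} iff m | n. Here 20 ∤ 25 (since 25 = 1·20 + 5 with remainder 5 ≠ 0), so F_{463^20} is not a subfield of F_{463^25}. Equivalently: if it were, the tower law would give 20 = [F_{463^20}:F_463] dividing [F_{463^25}:F_463] = 25, contradiction.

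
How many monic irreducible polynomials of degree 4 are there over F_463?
There are 11488463448 monic irreducible polynomials of degree 4 over F_463

Each element of F_{463^4} that lies in no proper subfield is a root of exactly one monic irreducible of degree 4 over F_463, and each such polynomial has 4 distinct roots in F_{463^4}. By Möbius inversion the count is N_463(4) = (1/4) Σ_{d|4} μ(4/d) · 463^d = (1/4)(μ(4)·463^1 + μ(2)·463^2 + μ(1)·463^4) = 45953853792/4 = 11488463448.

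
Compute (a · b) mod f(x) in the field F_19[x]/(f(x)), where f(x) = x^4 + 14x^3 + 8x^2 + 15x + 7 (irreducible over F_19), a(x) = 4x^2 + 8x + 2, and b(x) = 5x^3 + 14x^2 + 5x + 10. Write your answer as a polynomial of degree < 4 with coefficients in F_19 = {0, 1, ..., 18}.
a · b ≡ 12x^3 + 7x^2 + 12x + 16 (mod f(x))

Multiply in F_19[x]: a(x)·b(x) = (4x^2 + 8x + 2)·(5x^3 + 14x^2 + 5x + 10) = x^5 + x^4 + 9x^3 + 13x^2 + 14x + 1. This has degree ≥ 4, so divide by f(x) over F_19: x^5 + x^4 + 9x^3 + 13x^2 + 14x + 1 = (x + 6)·(x^4 + 14x^3 + 8x^2 + 15x + 7) + (12x^3 + 7x^2 + 12x + 16). Hence a·b ≡ 12x^3 + 7x^2 + 12x + 16 (mod f). (F_19[x]/(f) is a field with 19^4 = 130321 elements since f is irreducible of degree 4.)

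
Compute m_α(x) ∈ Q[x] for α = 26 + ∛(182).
m_α(x) = x^3 - 78x^2 + 2028x - 17758

Set β = α - 26 = ∛(182), so β^3 = 182. Then (α - 26)^3 - 182 = 0, i.e. α is a root of g(x) = (x - 26)^3 - 182 = x^3 - 78x^2 + 2028x - 17758. Since g(x) = h(x - 26) where h(x) = x^3 - 182, and h is irreducible over Q (because 182 is not a perfect cube, so h has no rational root, and a monic cubic with no rational root is irreducible), g is also irreducible (irreducibility is preserved under the substitution x → x - 26). Hence m_α(x) = x^3 - 78x^2 + 2028x - 17758.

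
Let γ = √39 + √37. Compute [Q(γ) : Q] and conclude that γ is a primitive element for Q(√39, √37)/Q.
[Q(γ) : Q] = 4 (equivalently, Q(γ) = Q(√39, √37))

Obviously Q(γ) ⊆ Q(√39, √37), and [Q(√39, √37):Q] = 4 (since 39, 37 are distinct squarefree integers > 1 with 1443 not a perfect square). To show equality we compute the minimal polynomial of γ. From γ = √39 + √37: γ^2 = 39 + 2√(1443) + 37 = 76 + 2√(1443), so γ^2 - 76 = 2√(1443); squaring, (γ^2 - 76)^2 = 4·1443, i.e. γ^4 - 152γ^2 + 5776 - 5772 = 0, i.e. γ^4 - 152γ^2 + 4 = 0. So γ is a root of x^4 - 152x^2 + 4. This polynomial is irreducible over Q: it has no rational root (each ±√39 ± √37 is irrational), and any factorization into two quadratics over Q would force √(1443) ∈ Q (pairing opposite roots) or √39, √37 ∈ Q (other pairings), all impossible. Hence [Q(γ):Q] = 4 = [Q(√39, √37):Q], so Q(γ) = Q(√39, √37).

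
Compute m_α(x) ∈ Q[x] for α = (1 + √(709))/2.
m_α(x) = x^2 - x - 177

From 2α - 1 = √(709), squaring gives (2α - 1)^2 = 709, i.e. 4α^2 - 4α + 1 = 709, so α^2 - α + (1 - 709)/4 = 0. Since 709 ≡ 1 (mod 4), (1 - 709)/4 = -177 ∈ Z. The polynomial x^2 - x - 177 has discriminant 1 - 4·(-177) = 709, which is not a perfect square in Q (d = 709 is squarefree and ≠ 1), so x^2 - x - 177 is irreducible over Q. It is the minimal polynomial of α.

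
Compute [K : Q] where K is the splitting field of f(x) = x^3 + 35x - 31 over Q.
[K : Q] = 6

By the rational root test, any rational root of the monic integer polynomial f(x) = x^3 + 35x - 31 must be an integer dividing the constant term -31, i.e. one of ±{1, 31}. Evaluating: f(1) = 5, f(-1) = -67, f(31) = 30845, f(-31) = -30907; none is 0, so f has no rational root and is therefore irreducible over Q (a cubic with no linear factor over a field is irreducible). For an irreducible cubic, the Galois group is A_3 or S_3 according as the discriminant disc(f) = -4a^3 - 27b^2 = -4·(35)^3 - 27·(-31)^2 = -197447 is or is not a square in Q. Here disc(f) = -197447 is not a perfect square in Q, so the Galois group of f over Q is not contained in A_3 and must be all of S_3. The splitting field has degree |S_3| = 6 over Q, so [K : Q] = 6.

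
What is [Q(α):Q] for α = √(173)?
[Q(α):Q] = 2

[Q(α):Q] equals the degree of the minimal polynomial of α. Here α^2 = 173 and x^2 - 173 is irreducible (d = 173 is squarefree, ≠ 1, hence not a square), so deg(m_α) = 2. Thus [Q(α):Q] = 2.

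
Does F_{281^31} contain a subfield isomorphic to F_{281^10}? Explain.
No: F_{281^10} is not a subfield of F_{281^31}

F_{p^m} embeds in F_{p^n} iff m | n. Here 10 ∤ 31 (since 31 = 3·10 + 1 with remainder 1 ≠ 0), so F_{281^10} is not a subfield of F_{281^31}. Equivalently: if it were, the tower law would give 10 = [F_{281^10}:F_281] dividing [F_{281^31}:F_281] = 31, contradiction.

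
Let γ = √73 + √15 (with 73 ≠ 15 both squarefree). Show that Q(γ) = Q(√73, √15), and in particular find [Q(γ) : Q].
[Q(γ) : Q] = 4 (equivalently, Q(γ) = Q(√73, √15))

Obviously Q(γ) ⊆ Q(√73, √15), and [Q(√73, √15):Q] = 4 (since 73, 15 are distinct squarefree integers > 1 with 1095 not a perfect square). To show equality we compute the minimal polynomial of γ. From γ = √73 + √15: γ^2 = 73 + 2√(1095) + 15 = 88 + 2√(1095), so γ^2 - 88 = 2√(1095); squaring, (γ^2 - 88)^2 = 4·1095, i.e. γ^4 - 176γ^2 + 7744 - 4380 = 0, i.e. γ^4 - 176γ^2 + 3364 = 0. So γ is a root of x^4 - 176x^2 + 3364. This polynomial is irreducible over Q: it has no rational root (each ±√73 ± √15 is irrational), and any factorization into two quadratics over Q would force √(1095) ∈ Q (pairing opposite roots) or √73, √15 ∈ Q (other pairings), all impossible. Hence [Q(γ):Q] = 4 = [Q(√73, √15):Q], so Q(γ) = Q(√73, √15).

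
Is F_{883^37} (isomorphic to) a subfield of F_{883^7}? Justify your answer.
No: F_{883^37} is not a subfield of F_{883^7}

F_{p^m} embeds in F_{p^n} iff m | n. Here 37 ∤ 7 (since 7 = 0·37 + 7 with remainder 7 ≠ 0), so F_{883^37} is not a subfield of F_{883^7}. Equivalently: if it were, the tower law would give 37 = [F_{883^37}:F_883] dividing [F_{883^7}:F_883] = 7, contradiction.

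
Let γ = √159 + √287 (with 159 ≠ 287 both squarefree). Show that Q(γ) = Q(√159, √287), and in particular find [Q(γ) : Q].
[Q(γ) : Q] = 4 (equivalently, Q(γ) = Q(√159, √287))

Obviously Q(γ) ⊆ Q(√159, √287), and [Q(√159, √287):Q] = 4 (since 159, 287 are distinct squarefree integers > 1 with 45633 not a perfect square). To show equality we compute the minimal polynomial of γ. From γ = √159 + √287: γ^2 = 159 + 2√(45633) + 287 = 446 + 2√(45633), so γ^2 - 446 = 2√(45633); squaring, (γ^2 - 446)^2 = 4·45633, i.e. γ^4 - 892γ^2 + 198916 - 182532 = 0, i.e. γ^4 - 892γ^2 + 16384 = 0. So γ is a root of x^4 - 892x^2 + 16384. This polynomial is irreducible over Q: it has no rational root (each ±√159 ± √287 is irrational), and any factorization into two quadratics over Q would force √(45633) ∈ Q (pairing opposite roots) or √159, √287 ∈ Q (other pairings), all impossible. Hence [Q(γ):Q] = 4 = [Q(√159, √287):Q], so Q(γ) = Q(√159, √287).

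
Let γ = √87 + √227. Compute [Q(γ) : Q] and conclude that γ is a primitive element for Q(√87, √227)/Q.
[Q(γ) : Q] = 4 (equivalently, Q(γ) = Q(√87, √227))

Obviously Q(γ) ⊆ Q(√87, √227), and [Q(√87, √227):Q] = 4 (since 87, 227 are distinct squarefree integers > 1 with 19749 not a perfect square). To show equality we compute the minimal polynomial of γ. From γ = √87 + √227: γ^2 = 87 + 2√(19749) + 227 = 314 + 2√(19749), so γ^2 - 314 = 2√(19749); squaring, (γ^2 - 314)^2 = 4·19749, i.e. γ^4 - 628γ^2 + 98596 - 78996 = 0, i.e. γ^4 - 628γ^2 + 19600 = 0. So γ is a root of x^4 - 628x^2 + 19600. This polynomial is irreducible over Q: it has no rational root (each ±√87 ± √227 is irrational), and any factorization into two quadratics over Q would force √(19749) ∈ Q (pairing opposite roots) or √87, √227 ∈ Q (other pairings), all impossible. Hence [Q(γ):Q] = 4 = [Q(√87, √227):Q], so Q(γ) = Q(√87, √227).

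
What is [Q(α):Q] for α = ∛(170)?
[Q(α):Q] = 3

The minimal polynomial of α is x^3 - 170, irreducible over Q since 170 is not a perfect cube (so x^3 - 170 has no rational root). Hence [Q(α):Q] = deg(m_α) = 3.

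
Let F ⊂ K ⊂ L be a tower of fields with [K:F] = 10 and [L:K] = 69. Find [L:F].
[L:F] = 690

The tower law says that for any tower of field extensions F ⊂ K ⊂ L with finite degrees, [L:F] = [L:K] · [K:F]. Here this gives [L:F] = 69 · 10 = 690.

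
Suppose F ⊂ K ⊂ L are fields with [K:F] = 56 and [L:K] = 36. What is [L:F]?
[L:F] = 2016

The tower law says that for any tower of field extensions F ⊂ K ⊂ L with finite degrees, [L:F] = [L:K] · [K:F]. Here this gives [L:F] = 36 · 56 = 2016.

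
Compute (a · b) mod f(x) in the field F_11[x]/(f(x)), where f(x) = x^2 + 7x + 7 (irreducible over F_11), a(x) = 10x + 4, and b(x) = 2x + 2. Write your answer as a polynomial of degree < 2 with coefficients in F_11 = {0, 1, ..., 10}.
a · b ≡ 9x (mod f(x))

Multiply in F_11[x]: a(x)·b(x) = (10x + 4)·(2x + 2) = 9x^2 + 6x + 8. This has degree ≥ 2, so divide by f(x) over F_11: 9x^2 + 6x + 8 = (9)·(x^2 + 7x + 7) + (9x). Hence a·b ≡ 9x (mod f). (F_11[x]/(f) is a field with 11^2 = 121 elements since f is irreducible of degree 2.)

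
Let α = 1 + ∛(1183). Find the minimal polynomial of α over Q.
m_α(x) = x^3 - 3x^2 + 3x - 1184

Set β = α - 1 = ∛(1183), so β^3 = 1183. Then (α - 1)^3 - 1183 = 0, i.e. α is a root of g(x) = (x - 1)^3 - 1183 = x^3 - 3x^2 + 3x - 1184. Since g(x) = h(x - 1) where h(x) = x^3 - 1183, and h is irreducible over Q (because 1183 is not a perfect cube, so h has no rational root, and a monic cubic with no rational root is irreducible), g is also irreducible (irreducibility is preserved under the substitution x → x - 1). Hence m_α(x) = x^3 - 3x^2 + 3x - 1184.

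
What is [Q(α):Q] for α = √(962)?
[Q(α):Q] = 2

[Q(α):Q] equals the degree of the minimal polynomial of α. Here α^2 = 962 and x^2 - 962 is irreducible (d = 962 is squarefree, ≠ 1, hence not a square), so deg(m_α) = 2. Thus [Q(α):Q] = 2.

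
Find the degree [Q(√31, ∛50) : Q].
[Q(√31, ∛50) : Q] = 6

Let L = Q(√31, ∛50). Since Q(√31) ⊂ L and [Q(√31):Q] = 2, the tower law gives 2 | [L:Q]. Likewise Q(∛50) ⊂ L with [Q(∛50):Q] = 3 (because 50 is not a perfect cube), so 3 | [L:Q]. As gcd(2,3) = 1, [L:Q] is divisible by 6. Conversely L is generated over Q by √31 and ∛50, so [L:Q] ≤ 2·3 = 6. Therefore [Q(√31, ∛50) : Q] = 6.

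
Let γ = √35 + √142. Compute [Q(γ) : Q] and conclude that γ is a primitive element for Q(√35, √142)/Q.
[Q(γ) : Q] = 4 (equivalently, Q(γ) = Q(√35, √142))

Obviously Q(γ) ⊆ Q(√35, √142), and [Q(√35, √142):Q] = 4 (since 35, 142 are distinct squarefree integers > 1 with 4970 not a perfect square). To show equality we compute the minimal polynomial of γ. From γ = √35 + √142: γ^2 = 35 + 2√(4970) + 142 = 177 + 2√(4970), so γ^2 - 177 = 2√(4970); squaring, (γ^2 - 177)^2 = 4·4970, i.e. γ^4 - 354γ^2 + 31329 - 19880 = 0, i.e. γ^4 - 354γ^2 + 11449 = 0. So γ is a root of x^4 - 354x^2 + 11449. This polynomial is irreducible over Q: it has no rational root (each ±√35 ± √142 is irrational), and any factorization into two quadratics over Q would force √(4970) ∈ Q (pairing opposite roots) or √35, √142 ∈ Q (other pairings), all impossible. Hence [Q(γ):Q] = 4 = [Q(√35, √142):Q], so Q(γ) = Q(√35, √142).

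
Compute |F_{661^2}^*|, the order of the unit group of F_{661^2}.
|F_{661^2}^*| = 436920

F_{661^2} has 661^2 = 436921 elements; its multiplicative group consists of all nonzero elements, so |F_{661^2}^*| = 436921 - 1 = 436920. (It is cyclic since any finite subgroup of the multiplicative group of a field is cyclic.)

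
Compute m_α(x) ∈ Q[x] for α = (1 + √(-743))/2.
m_α(x) = x^2 - x + 186

From 2α - 1 = √(-743), squaring gives (2α - 1)^2 = -743, i.e. 4α^2 - 4α + 1 = -743, so α^2 - α + (1 + 743)/4 = 0. Since -743 ≡ 1 (mod 4), (1 + 743)/4 = 186 ∈ Z. The polynomial x^2 - x + 186 has discriminant 1 - 4·(186) = -743, which is not a perfect square in Q (d = -743 is squarefree and ≠ 1), so x^2 - x + 186 is irreducible over Q. It is the minimal polynomial of α.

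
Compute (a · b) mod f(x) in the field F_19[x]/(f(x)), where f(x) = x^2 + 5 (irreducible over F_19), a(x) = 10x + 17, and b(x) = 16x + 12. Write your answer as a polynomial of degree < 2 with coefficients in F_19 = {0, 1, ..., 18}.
a · b ≡ 12x + 12 (mod f(x))

Multiply in F_19[x]: a(x)·b(x) = (10x + 17)·(16x + 12) = 8x^2 + 12x + 14. This has degree ≥ 2, so divide by f(x) over F_19: 8x^2 + 12x + 14 = (8)·(x^2 + 5) + (12x + 12). Hence a·b ≡ 12x + 12 (mod f). (F_19[x]/(f) is a field with 19^2 = 361 elements since f is irreducible of degree 2.)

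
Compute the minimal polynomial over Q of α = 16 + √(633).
m_α(x) = x^2 - 32x - 377

From α - 16 = √(633), squaring gives (α - 16)^2 = 633, i.e. α^2 - 32α + 256 = 633, so α^2 - 32α - 377 = 0. The discriminant of x^2 - 32x - 377 is (-32)^2 - 4·(-377) = 1024 + 1508 = 2532, and 4·(633) is not a perfect square in Q since 633 is squarefree and ≠ 1. Hence x^2 - 32x - 377 is irreducible over Q and is the minimal polynomial of α.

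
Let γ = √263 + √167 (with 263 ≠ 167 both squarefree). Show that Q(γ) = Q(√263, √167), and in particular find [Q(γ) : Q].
[Q(γ) : Q] = 4 (equivalently, Q(γ) = Q(√263, √167))

Obviously Q(γ) ⊆ Q(√263, √167), and [Q(√263, √167):Q] = 4 (since 263, 167 are distinct squarefree integers > 1 with 43921 not a perfect square). To show equality we compute the minimal polynomial of γ. From γ = √263 + √167: γ^2 = 263 + 2√(43921) + 167 = 430 + 2√(43921), so γ^2 - 430 = 2√(43921); squaring, (γ^2 - 430)^2 = 4·43921, i.e. γ^4 - 860γ^2 + 184900 - 175684 = 0, i.e. γ^4 - 860γ^2 + 9216 = 0. So γ is a root of x^4 - 860x^2 + 9216. This polynomial is irreducible over Q: it has no rational root (each ±√263 ± √167 is irrational), and any factorization into two quadratics over Q would force √(43921) ∈ Q (pairing opposite roots) or √263, √167 ∈ Q (other pairings), all impossible. Hence [Q(γ):Q] = 4 = [Q(√263, √167):Q], so Q(γ) = Q(√263, √167).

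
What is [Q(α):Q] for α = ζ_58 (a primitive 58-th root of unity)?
[Q(α):Q] = 28

The minimal polynomial of ζ_58 over Q is the 58-th cyclotomic polynomial Φ_58(x), which is irreducible over Q and has degree φ(58) = 28. Hence [Q(α):Q] = φ(58) = 28.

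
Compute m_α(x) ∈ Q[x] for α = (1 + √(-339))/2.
m_α(x) = x^2 - x + 85

From 2α - 1 = √(-339), squaring gives (2α - 1)^2 = -339, i.e. 4α^2 - 4α + 1 = -339, so α^2 - α + (1 + 339)/4 = 0. Since -339 ≡ 1 (mod 4), (1 + 339)/4 = 85 ∈ Z. The polynomial x^2 - x + 85 has discriminant 1 - 4·(85) = -339, which is not a perfect square in Q (d = -339 is squarefree and ≠ 1), so x^2 - x + 85 is irreducible over Q. It is the minimal polynomial of α.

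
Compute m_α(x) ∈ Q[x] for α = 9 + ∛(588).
m_α(x) = x^3 - 27x^2 + 243x - 1317

Set β = α - 9 = ∛(588), so β^3 = 588. Then (α - 9)^3 - 588 = 0, i.e. α is a root of g(x) = (x - 9)^3 - 588 = x^3 - 27x^2 + 243x - 1317. Since g(x) = h(x - 9) where h(x) = x^3 - 588, and h is irreducible over Q (because 588 is not a perfect cube, so h has no rational root, and a monic cubic with no rational root is irreducible), g is also irreducible (irreducibility is preserved under the substitution x → x - 9). Hence m_α(x) = x^3 - 27x^2 + 243x - 1317.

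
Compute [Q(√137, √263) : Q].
[Q(√137, √263) : Q] = 4

[Q(√137):Q] = 2 (min poly x^2 - 137, irreducible since 137 is squarefree > 1). For the top step, suppose √263 ∈ Q(√137), say √263 = c + d√137 with c, d ∈ Q. Squaring: 263 = c^2 + 137d^2 + 2cd√137. Since √137 ∉ Q this forces 2cd = 0. If d = 0 then √263 = c ∈ Q, contradicting 263 squarefree > 1. If c = 0 then 263 = 137d^2, so 137·263 = (137d)^2 is a perfect square in Q — but 137·263 = 36031 is not a perfect square (since 137 and 263 are distinct squarefree integers). Contradiction. Hence √263 ∉ Q(√137), so x^2 - 263 stays irreducible over Q(√137) and [Q(√137, √263) : Q(√137)] = 2. By the tower law, [Q(√137, √263) : Q] = 2 · 2 = 4.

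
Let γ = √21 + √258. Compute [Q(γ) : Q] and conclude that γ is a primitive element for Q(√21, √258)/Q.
[Q(γ) : Q] = 4 (equivalently, Q(γ) = Q(√21, √258))

Obviously Q(γ) ⊆ Q(√21, √258), and [Q(√21, √258):Q] = 4 (since 21, 258 are distinct squarefree integers > 1 with 5418 not a perfect square). To show equality we compute the minimal polynomial of γ. From γ = √21 + √258: γ^2 = 21 + 2√(5418) + 258 = 279 + 2√(5418), so γ^2 - 279 = 2√(5418); squaring, (γ^2 - 279)^2 = 4·5418, i.e. γ^4 - 558γ^2 + 77841 - 21672 = 0, i.e. γ^4 - 558γ^2 + 56169 = 0. So γ is a root of x^4 - 558x^2 + 56169. This polynomial is irreducible over Q: it has no rational root (each ±√21 ± √258 is irrational), and any factorization into two quadratics over Q would force √(5418) ∈ Q (pairing opposite roots) or √21, √258 ∈ Q (other pairings), all impossible. Hence [Q(γ):Q] = 4 = [Q(√21, √258):Q], so Q(γ) = Q(√21, √258).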